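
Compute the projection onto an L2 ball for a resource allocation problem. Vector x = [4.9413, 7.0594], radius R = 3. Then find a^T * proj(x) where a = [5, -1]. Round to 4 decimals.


Step 1: Compute ||x|| (intermediates to 6 decimals).
||x|| = sqrt(4.9413^2 + 7.0594^2) = 8.616935
Step 2: Project.
Since ||x|| > R, scale = R/||x|| = 3/8.616935 = 0.348152, proj(x) = scale * x
proj(x) = [1.720323, 2.457744]
Step 3: Dot product.
a^T * proj(x) = 5*1.720323 - 1*2.457744 = 6.1439


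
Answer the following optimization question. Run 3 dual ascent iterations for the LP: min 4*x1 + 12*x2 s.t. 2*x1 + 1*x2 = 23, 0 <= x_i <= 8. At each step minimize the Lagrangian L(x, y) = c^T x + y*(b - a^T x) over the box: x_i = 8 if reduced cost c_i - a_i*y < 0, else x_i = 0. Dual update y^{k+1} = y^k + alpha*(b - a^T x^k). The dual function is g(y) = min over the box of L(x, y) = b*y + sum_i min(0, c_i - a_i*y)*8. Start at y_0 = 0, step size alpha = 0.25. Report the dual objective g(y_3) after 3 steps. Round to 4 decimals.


Dual ascent for LP: min 4*x1 + 12*x2, 2*x1 + 1*x2 = 23, 0 <= x_i <= 8
Step 1: y^k = 0.0, reduced costs: (4.0, 12.0)
  x^k = (0.0, 0.0), subgradient = b - a^T x = 23.0
  y^{k+1} = 0.0 + 0.25*23.0 = 5.75
Step 2: y^k = 5.75, reduced costs: (-7.5, 6.25)
  x^k = (8.0, 0.0), subgradient = b - a^T x = 7.0
  y^{k+1} = 5.75 + 0.25*7.0 = 7.5
Step 3: y^k = 7.5, reduced costs: (-11.0, 4.5)
  x^k = (8.0, 0.0), subgradient = b - a^T x = 7.0
  y^{k+1} = 7.5 + 0.25*7.0 = 9.25
Dual objective at y_3 = 9.25: reduced costs (-14.5, 2.75), box minimizer x = (8.0, 0.0)
g(y_3) = b*y + (c1 - a1*y)*x1 + (c2 - a2*y)*x2 = 23*9.25 + (-14.5)*8.0 + 2.75*0.0 = 212.75 - 116.0 + 0.0 = 96.75


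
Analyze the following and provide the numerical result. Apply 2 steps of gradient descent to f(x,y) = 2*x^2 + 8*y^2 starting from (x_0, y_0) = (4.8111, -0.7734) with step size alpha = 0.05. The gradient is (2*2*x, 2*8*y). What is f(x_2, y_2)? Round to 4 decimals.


Gradient descent on f(x,y) = 2*x^2 + 8*y^2.
Starting point: (4.8111, -0.7734), alpha = 0.05
Step 1: grad_x = 2*2*4.8111 = 19.2444, grad_y = 2*8*-0.7734 = -12.3744
  x_1 = 4.8111 - 0.05*19.2444 = 3.8489
  y_1 = -0.7734 - 0.05*-12.3744 = -0.1547
Step 2: grad_x = 2*2*3.8489 = 15.3955, grad_y = 2*8*-0.1547 = -2.4749
  x_2 = 3.8489 - 0.05*15.3955 = 3.0791
  y_2 = -0.1547 - 0.05*-2.4749 = -0.0309
f(3.0791, -0.0309) = 2*3.0791^2 + 8*(-0.0309)^2 = 18.9694


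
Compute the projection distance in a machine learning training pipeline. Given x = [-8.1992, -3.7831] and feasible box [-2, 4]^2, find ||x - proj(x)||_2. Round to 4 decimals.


Project each component onto [-2, 4].
clip(-8.1992) = -2.0, clip(-3.7831) = -2.0
Projection = [-2.0, -2.0]
Squared diffs: [38.4301, 3.1794]
Distance = sqrt(41.6095) = 6.4505


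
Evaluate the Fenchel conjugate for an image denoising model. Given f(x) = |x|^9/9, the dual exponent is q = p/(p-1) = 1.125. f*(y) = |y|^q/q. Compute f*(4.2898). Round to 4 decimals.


The conjugate exponent q satisfies 1/p + 1/q = 1.
p = 9, so q = 9/(9 - 1) = 1.125
|y|^q = 4.2898^1.125 = 5.1463
f*(4.2898) = 5.1463 / 1.125 = 4.5745


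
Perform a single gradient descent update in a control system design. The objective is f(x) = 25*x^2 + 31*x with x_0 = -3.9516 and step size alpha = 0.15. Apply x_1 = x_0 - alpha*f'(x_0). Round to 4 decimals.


We compute the gradient at x_0 and apply the update.
f'(x) = 50*x + 31
f'(-3.9516) = 50*-3.9516 + 31 = -166.58
x_1 = -3.9516 - 0.15*-166.58 = 21.0354


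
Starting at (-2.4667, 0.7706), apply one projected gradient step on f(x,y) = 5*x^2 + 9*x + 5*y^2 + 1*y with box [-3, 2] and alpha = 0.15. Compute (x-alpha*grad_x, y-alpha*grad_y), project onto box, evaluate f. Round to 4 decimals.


Step 1: Compute gradient at (-2.4667, 0.7706).
grad_x = 2*5*-2.4667 + 9 = -15.667
grad_y = 2*5*0.7706 + 1 = 8.706
Step 2: Gradient step.
x_raw = -2.4667 - 0.15*-15.667 = -0.1167
y_raw = 0.7706 - 0.15*8.706 = -0.5353
Step 3: Project onto [-3, 2].
x_proj = clip(-0.1167) = -0.1167
y_proj = clip(-0.5353) = -0.5353
Step 4: Evaluate f.
f(-0.1167, -0.5353) = -0.0844


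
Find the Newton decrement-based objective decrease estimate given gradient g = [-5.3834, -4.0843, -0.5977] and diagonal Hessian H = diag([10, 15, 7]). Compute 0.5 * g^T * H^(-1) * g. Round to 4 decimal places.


Step 1: H is diagonal, so H^(-1) * g = [-0.5383, -0.2723, -0.0854].
Step 2: g^T H^(-1) g = sum_i g_i^2 / H_ii
  = (-5.3834)^2/10 + (-4.0843)^2/15 + (-0.5977)^2/7
  = 2.8981 + 1.1121 + 0.051 = 4.0612
Step 3: Objective decrease = 0.5 * g^T H^(-1) g = 2.0306


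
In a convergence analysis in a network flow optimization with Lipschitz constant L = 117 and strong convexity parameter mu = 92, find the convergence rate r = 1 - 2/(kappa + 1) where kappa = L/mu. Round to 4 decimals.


Step 1: Compute the condition number.
kappa = L/mu = 117/92 = 1.2717
Step 2: Compute the convergence rate.
r = 1 - 2/(kappa + 1) = 1 - 2*mu/(L + mu) = (L - mu)/(L + mu) = 25/209 = 0.1196


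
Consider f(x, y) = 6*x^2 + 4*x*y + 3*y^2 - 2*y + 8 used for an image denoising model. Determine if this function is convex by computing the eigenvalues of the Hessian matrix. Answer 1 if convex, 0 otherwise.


The Hessian of f(x,y) = 6*x^2 + 4*x*y + 3*y^2 - 2*y + 8 is:
H = [[12, 4], [4, 6]]
Trace = 12 + 6 = 18
Determinant = 12*6 - (4)^2 = 56
Discriminant = (18)^2 - 4*56 = 100.0
Eigenvalues: lambda_1 = 4.0, lambda_2 = 14.0
The function is convex.

1


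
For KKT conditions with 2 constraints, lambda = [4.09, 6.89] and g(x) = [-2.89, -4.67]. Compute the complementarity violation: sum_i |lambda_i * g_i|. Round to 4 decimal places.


KKT complementary slackness check:
lambda_1 * g_1 = 4.09 * -2.89 = -11.8201
lambda_2 * g_2 = 6.89 * -4.67 = -32.1763
Total violation = 11.8201 + 32.1763 = 43.9964


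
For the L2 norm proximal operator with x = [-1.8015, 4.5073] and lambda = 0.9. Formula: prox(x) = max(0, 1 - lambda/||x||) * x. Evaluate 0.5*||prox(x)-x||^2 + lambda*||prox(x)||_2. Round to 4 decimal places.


Step 1: Compute ||x||.
||x|| = 4.854
Step 2: Compute scaling factor.
scale = max(0, 1 - 0.9/4.854) = 0.8146
Step 3: prox(x) = [-1.4675, 3.6716]
||prox(x)|| = 3.954
Step 4: Proximal objective.
0.5*||prox-x||^2 = 0.405
lambda*||prox|| = 3.5586
Total = 3.9636


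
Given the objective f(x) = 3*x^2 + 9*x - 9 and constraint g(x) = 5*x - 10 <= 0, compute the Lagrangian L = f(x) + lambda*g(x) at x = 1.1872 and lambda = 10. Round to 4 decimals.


Step 1: Evaluate f(x).
f(1.1872) = 3*1.1872^2 + 9*1.1872 - 9 = 5.9131
Step 2: Evaluate g(x).
g(1.1872) = 5*1.1872 - 10 = -4.064
Step 3: Compute Lagrangian.
L = 5.9131 + 10*-4.064 = -34.7269


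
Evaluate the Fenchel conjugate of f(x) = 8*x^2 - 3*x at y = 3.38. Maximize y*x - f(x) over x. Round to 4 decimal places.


f*(y) = sup_x {y*x - a*x^2 - b*x} = sup_x {(y-b)*x - a*x^2}
FOC: (y - b) - 2a*x = 0 => x* = (y - b)/(2a)
x* = (3.38 + 3)/(2*8) = 0.3988
f*(3.38) = (y-b)^2/(4a) = (3.38 + 3)^2/(4*8)
= 40.7044/32 = 1.272


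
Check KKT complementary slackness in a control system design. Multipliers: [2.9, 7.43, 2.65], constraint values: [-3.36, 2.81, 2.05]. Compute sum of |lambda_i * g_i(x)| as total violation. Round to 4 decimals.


KKT complementary slackness check:
lambda_1 * g_1 = 2.9 * -3.36 = -9.744
lambda_2 * g_2 = 7.43 * 2.81 = 20.8783
lambda_3 * g_3 = 2.65 * 2.05 = 5.4325
Total violation = 9.744 + 20.8783 + 5.4325 = 36.0548


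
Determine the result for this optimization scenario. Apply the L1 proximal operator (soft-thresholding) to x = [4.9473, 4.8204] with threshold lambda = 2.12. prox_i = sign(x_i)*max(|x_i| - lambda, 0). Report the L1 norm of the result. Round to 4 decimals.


Soft-thresholding with lambda = 2.12:
prox(4.9473) = sign(4.9473)*max(|4.9473| - 2.12, 0) = 2.8273
prox(4.8204) = sign(4.8204)*max(|4.8204| - 2.12, 0) = 2.7004
prox(x) = [2.8273, 2.7004]
||prox(x)||_1 = 2.8273 + 2.7004 = 5.5277


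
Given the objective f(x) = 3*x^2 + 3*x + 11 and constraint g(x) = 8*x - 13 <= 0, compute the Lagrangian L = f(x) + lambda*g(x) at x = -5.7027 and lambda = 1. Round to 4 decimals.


Step 1: Evaluate f(x).
f(-5.7027) = 3*(-5.7027)^2 + 3*(-5.7027) + 11 = 91.4543
Step 2: Evaluate g(x).
g(-5.7027) = 8*-5.7027 - 13 = -58.6216
Step 3: Compute Lagrangian.
L = 91.4543 + 1*-58.6216 = 32.8327


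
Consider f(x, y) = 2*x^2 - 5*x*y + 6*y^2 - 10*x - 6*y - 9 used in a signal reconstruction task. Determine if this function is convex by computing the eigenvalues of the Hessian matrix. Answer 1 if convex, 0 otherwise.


The Hessian of f(x,y) = 2*x^2 - 5*x*y + 6*y^2 - 10*x - 6*y - 9 is:
H = [[4, -5], [-5, 12]]
Trace = 4 + 12 = 16
Determinant = 4*12 - (-5)^2 = 23
Discriminant = (16)^2 - 4*23 = 164.0
Eigenvalues: lambda_1 = 1.5969, lambda_2 = 14.4031
The function is convex.

1


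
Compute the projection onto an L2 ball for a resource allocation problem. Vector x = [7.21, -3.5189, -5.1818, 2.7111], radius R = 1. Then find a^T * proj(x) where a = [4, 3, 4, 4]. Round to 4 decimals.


Step 1: Compute ||x|| (intermediates to 6 decimals).
||x|| = sqrt(7.21^2 + (-3.5189)^2 + (-5.1818)^2 + 2.7111^2) = 9.928135
Step 2: Project.
Since ||x|| > R, scale = R/||x|| = 1/9.928135 = 0.100724, proj(x) = scale * x
proj(x) = [0.72622, -0.354438, -0.521932, 0.273073]
Step 3: Dot product.
a^T * proj(x) = 4*0.72622 + 3*(-0.354438) + 4*(-0.521932) + 4*0.273073 = 0.8461


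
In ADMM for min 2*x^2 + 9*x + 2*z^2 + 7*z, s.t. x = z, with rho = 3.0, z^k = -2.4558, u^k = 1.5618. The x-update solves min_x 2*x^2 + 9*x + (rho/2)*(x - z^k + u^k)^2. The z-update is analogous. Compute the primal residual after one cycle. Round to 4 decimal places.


ADMM iteration with rho = 3.0, z^k = -2.4558, u^k = 1.5618
Step 1: x-update.
Minimize 2*x^2 + 9*x + (3.0/2)*(x + 2.4558 + 1.5618)^2
FOC: (2*2 + 3.0)*x = -9 + 3.0*(-2.4558 - 1.5618)
x^{k+1} = -3.0075
Step 2: z-update.
Minimize 2*z^2 + 7*z + (3.0/2)*(-3.0075 - z + 1.5618)^2
FOC: (2*2 + 3.0)*z = -7 + 3.0*(-3.0075 + 1.5618)
z^{k+1} = -1.6196
Step 3: u-update.
u^{k+1} = 1.5618 - 3.0075 + 1.6196 = 0.1739
Step 4: Primal residual = |-3.0075 + 1.6196| = 1.3879


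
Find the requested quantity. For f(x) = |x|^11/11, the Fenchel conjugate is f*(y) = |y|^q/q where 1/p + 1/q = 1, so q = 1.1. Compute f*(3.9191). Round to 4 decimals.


The conjugate exponent q satisfies 1/p + 1/q = 1.
p = 11, so q = 11/(11 - 1) = 1.1
|y|^q = 3.9191^1.1 = 4.4927
f*(3.9191) = 4.4927 / 1.1 = 4.0842


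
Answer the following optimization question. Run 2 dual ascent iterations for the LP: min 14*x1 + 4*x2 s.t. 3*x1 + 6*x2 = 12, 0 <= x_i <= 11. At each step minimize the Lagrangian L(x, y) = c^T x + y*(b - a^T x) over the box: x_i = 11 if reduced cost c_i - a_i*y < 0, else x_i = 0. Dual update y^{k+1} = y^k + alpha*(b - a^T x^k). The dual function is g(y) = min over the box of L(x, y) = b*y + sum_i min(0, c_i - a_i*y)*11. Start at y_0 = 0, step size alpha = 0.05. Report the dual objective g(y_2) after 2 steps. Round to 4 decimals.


Dual ascent for LP: min 14*x1 + 4*x2, 3*x1 + 6*x2 = 12, 0 <= x_i <= 11
Step 1: y^k = 0.0, reduced costs: (14.0, 4.0)
  x^k = (0.0, 0.0), subgradient = b - a^T x = 12.0
  y^{k+1} = 0.0 + 0.05*12.0 = 0.6
Step 2: y^k = 0.6, reduced costs: (12.2, 0.4)
  x^k = (0.0, 0.0), subgradient = b - a^T x = 12.0
  y^{k+1} = 0.6 + 0.05*12.0 = 1.2
Dual objective at y_2 = 1.2: reduced costs (10.4, -3.2), box minimizer x = (0.0, 11.0)
g(y_2) = b*y + (c1 - a1*y)*x1 + (c2 - a2*y)*x2 = 12*1.2 + 10.4*0.0 + (-3.2)*11.0 = 14.4 + 0.0 - 35.2 = -20.8


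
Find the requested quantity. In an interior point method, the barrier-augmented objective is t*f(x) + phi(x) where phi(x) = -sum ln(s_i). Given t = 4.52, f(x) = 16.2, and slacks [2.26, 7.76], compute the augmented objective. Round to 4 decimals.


Step 1: Compute log-barrier.
ln values: [0.8154, 2.049]
phi = -(0.8154 + 2.049) = -2.8643
Step 2: Compute augmented objective.
t*f(x) = 4.52*16.2 = 73.224
Total = 73.224 - 2.8643 = 70.3597


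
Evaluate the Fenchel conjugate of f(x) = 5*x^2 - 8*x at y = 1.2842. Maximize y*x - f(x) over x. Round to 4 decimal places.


f*(y) = sup_x {y*x - a*x^2 - b*x} = sup_x {(y-b)*x - a*x^2}
FOC: (y - b) - 2a*x = 0 => x* = (y - b)/(2a)
x* = (1.2842 + 8)/(2*5) = 0.9284
f*(1.2842) = (y-b)^2/(4a) = (1.2842 + 8)^2/(4*5)
= 86.1964/20 = 4.3098


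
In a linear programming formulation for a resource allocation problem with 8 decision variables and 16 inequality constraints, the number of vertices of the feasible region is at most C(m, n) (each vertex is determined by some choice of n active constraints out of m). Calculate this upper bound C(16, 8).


Each vertex corresponds to some choice of n active constraints out of m, so the number of vertices is at most C(m, n) = m! / (n!(m-n)!).
m = 16, n = 8
Numerator: 16 * 15 * 14 * 13 * 12 * 11 * 10 * 9
Denominator: 8! = 40320
C(16, 8) = 12870


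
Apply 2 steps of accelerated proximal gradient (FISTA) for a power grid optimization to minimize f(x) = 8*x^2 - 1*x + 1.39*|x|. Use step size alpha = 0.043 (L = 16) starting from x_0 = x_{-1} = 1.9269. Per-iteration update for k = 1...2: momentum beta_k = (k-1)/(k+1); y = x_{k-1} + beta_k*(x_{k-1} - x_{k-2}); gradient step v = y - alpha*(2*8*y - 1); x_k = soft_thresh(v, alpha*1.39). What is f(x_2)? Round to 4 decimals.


FISTA on f(x) = 8*x^2 - 1*x + 1.39*|x|
L = 16, alpha = 0.043
Iteration 1: beta = 0.0, y = 1.9269 + 0.0*(1.9269 - 1.9269) = 1.9269
  grad(y) = 29.8304, v = y - alpha*grad = 0.6442
  prox(v) = soft_thresh(0.6442, 0.0598) = 0.5844
Iteration 2: beta = 0.3333, y = 0.5844 + 0.3333*(0.5844 - 1.9269) = 0.1369
  grad(y) = 1.1909, v = y - alpha*grad = 0.0857
  prox(v) = soft_thresh(0.0857, 0.0598) = 0.026
f(x_2) = 8*0.026^2 - 1*0.026 + 1.39*|0.026| = 0.0155


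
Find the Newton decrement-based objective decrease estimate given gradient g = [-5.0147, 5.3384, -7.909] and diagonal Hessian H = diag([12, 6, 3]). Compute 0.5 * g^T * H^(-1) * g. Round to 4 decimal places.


Step 1: H is diagonal, so H^(-1) * g = [-0.4179, 0.8897, -2.6363].
Step 2: g^T H^(-1) g = sum_i g_i^2 / H_ii
  = (-5.0147)^2/12 + (5.3384)^2/6 + (-7.909)^2/3
  = 2.0956 + 4.7498 + 20.8508 = 27.6961
Step 3: Objective decrease = 0.5 * g^T H^(-1) g = 13.8481


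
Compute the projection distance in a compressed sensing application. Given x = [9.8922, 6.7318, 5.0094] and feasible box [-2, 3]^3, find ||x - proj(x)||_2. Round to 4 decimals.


Project each component onto [-2, 3].
clip(9.8922) = 3.0, clip(6.7318) = 3.0, clip(5.0094) = 3.0
Projection = [3.0, 3.0, 3.0]
Squared diffs: [47.5024, 13.9263, 4.0377]
Distance = sqrt(65.4664) = 8.0911


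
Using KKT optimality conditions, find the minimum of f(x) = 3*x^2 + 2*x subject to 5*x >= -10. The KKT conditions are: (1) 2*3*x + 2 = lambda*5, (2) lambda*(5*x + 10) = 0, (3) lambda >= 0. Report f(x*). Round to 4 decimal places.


Step 1: Try lambda = 0 (constraint inactive).
Stationarity: 2*3*x + 2 = 0
x* = -2/(2*3) = -1/3 = -0.3333 (rounded; the exact value -1/3 is used below)
Check constraint: 5*-0.3333 = -1.6665 >= -10 -- satisfied.
Step 2: Compute optimal value.
f(x*) = 3*(-1/3)^2 + 2*(-1/3) = -0.3333


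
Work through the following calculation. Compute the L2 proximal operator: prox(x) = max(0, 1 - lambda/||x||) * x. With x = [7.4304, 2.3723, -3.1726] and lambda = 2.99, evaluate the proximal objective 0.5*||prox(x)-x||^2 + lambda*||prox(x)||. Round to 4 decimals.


Step 1: Compute ||x||.
||x|| = 8.4205
Step 2: Compute scaling factor.
scale = max(0, 1 - 2.99/8.4205) = 0.6449
Step 3: prox(x) = [4.792, 1.5299, -2.046]
||prox(x)|| = 5.4305
Step 4: Proximal objective.
0.5*||prox-x||^2 = 4.4701
lambda*||prox|| = 16.2372
Total = 20.7071


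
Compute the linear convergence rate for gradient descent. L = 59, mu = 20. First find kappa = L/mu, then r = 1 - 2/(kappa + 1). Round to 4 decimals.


Step 1: Compute the condition number.
kappa = L/mu = 59/20 = 2.95
Step 2: Compute the convergence rate.
r = 1 - 2/(kappa + 1) = 1 - 2*mu/(L + mu) = (L - mu)/(L + mu) = 39/79 = 0.4937


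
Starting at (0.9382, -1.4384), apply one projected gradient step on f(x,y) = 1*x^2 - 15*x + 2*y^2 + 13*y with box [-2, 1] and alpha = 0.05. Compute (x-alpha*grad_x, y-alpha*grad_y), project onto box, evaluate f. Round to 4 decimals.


Step 1: Compute gradient at (0.9382, -1.4384).
grad_x = 2*1*0.9382 - 15 = -13.1236
grad_y = 2*2*-1.4384 + 13 = 7.2464
Step 2: Gradient step.
x_raw = 0.9382 - 0.05*-13.1236 = 1.5944
y_raw = -1.4384 - 0.05*7.2464 = -1.8007
Step 3: Project onto [-2, 1].
x_proj = clip(1.5944) = 1.0
y_proj = clip(-1.8007) = -1.8007
Step 4: Evaluate f.
f(1.0, -1.8007) = -30.9242


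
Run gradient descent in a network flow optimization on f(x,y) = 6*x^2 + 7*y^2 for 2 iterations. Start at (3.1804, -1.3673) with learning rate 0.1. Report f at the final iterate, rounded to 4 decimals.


Gradient descent on f(x,y) = 6*x^2 + 7*y^2.
Starting point: (3.1804, -1.3673), alpha = 0.1
Step 1: grad_x = 2*6*3.1804 = 38.1648, grad_y = 2*7*-1.3673 = -19.1422
  x_1 = 3.1804 - 0.1*38.1648 = -0.6361
  y_1 = -1.3673 - 0.1*-19.1422 = 0.5469
Step 2: grad_x = 2*6*-0.6361 = -7.633, grad_y = 2*7*0.5469 = 7.6569
  x_2 = -0.6361 - 0.1*-7.633 = 0.1272
  y_2 = 0.5469 - 0.1*7.6569 = -0.2188
f(0.1272, -0.2188) = 6*0.1272^2 + 7*(-0.2188)^2 = 0.4321


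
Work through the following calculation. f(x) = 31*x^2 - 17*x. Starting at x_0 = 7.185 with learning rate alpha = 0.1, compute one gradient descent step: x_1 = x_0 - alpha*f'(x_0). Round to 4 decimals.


We compute the gradient at x_0 and apply the update.
f'(x) = 62*x - 17
f'(7.185) = 62*7.185 - 17 = 428.47
x_1 = 7.185 - 0.1*428.47 = -35.662


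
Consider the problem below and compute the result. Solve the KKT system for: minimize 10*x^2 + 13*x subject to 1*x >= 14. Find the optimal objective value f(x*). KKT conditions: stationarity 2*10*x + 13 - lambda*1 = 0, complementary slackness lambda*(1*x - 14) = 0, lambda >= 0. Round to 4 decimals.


Step 1: Try lambda = 0 (constraint inactive).
x_unc = -13/(2*10) = -0.65
Check: 1*-0.65 = -0.65 < 14 -- violated!
Step 2: Constraint must be active: 1*x = 14
x* = 14/1 = 14.0
lambda = (2*10*14.0 + 13)/1 = 293.0
Step 3: Compute optimal value.
f(x*) = 10*14.0^2 + 13*14.0 = 2142.0


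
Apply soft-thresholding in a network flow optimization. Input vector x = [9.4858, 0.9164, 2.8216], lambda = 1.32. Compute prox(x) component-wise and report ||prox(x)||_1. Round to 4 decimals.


Soft-thresholding with lambda = 1.32:
prox(9.4858) = sign(9.4858)*max(|9.4858| - 1.32, 0) = 8.1658
prox(0.9164) = sign(0.9164)*max(|0.9164| - 1.32, 0) = 0.0
prox(2.8216) = sign(2.8216)*max(|2.8216| - 1.32, 0) = 1.5016
prox(x) = [8.1658, 0.0, 1.5016]
||prox(x)||_1 = 8.1658 + 0.0 + 1.5016 = 9.6674


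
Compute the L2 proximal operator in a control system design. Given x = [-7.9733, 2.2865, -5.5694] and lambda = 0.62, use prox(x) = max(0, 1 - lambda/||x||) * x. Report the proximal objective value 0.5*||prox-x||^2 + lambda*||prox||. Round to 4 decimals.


Step 1: Compute ||x||.
||x|| = 9.991
Step 2: Compute scaling factor.
scale = max(0, 1 - 0.62/9.991) = 0.9379
Step 3: prox(x) = [-7.4785, 2.1446, -5.2238]
||prox(x)|| = 9.371
Step 4: Proximal objective.
0.5*||prox-x||^2 = 0.1922
lambda*||prox|| = 5.81
Total = 6.0022


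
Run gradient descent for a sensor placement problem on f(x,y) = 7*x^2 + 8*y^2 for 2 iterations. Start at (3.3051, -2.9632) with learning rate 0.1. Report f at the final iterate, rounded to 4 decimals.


Gradient descent on f(x,y) = 7*x^2 + 8*y^2.
Starting point: (3.3051, -2.9632), alpha = 0.1
Step 1: grad_x = 2*7*3.3051 = 46.2714, grad_y = 2*8*-2.9632 = -47.4112
  x_1 = 3.3051 - 0.1*46.2714 = -1.322
  y_1 = -2.9632 - 0.1*-47.4112 = 1.7779
Step 2: grad_x = 2*7*-1.322 = -18.5086, grad_y = 2*8*1.7779 = 28.4467
  x_2 = -1.322 - 0.1*-18.5086 = 0.5288
  y_2 = 1.7779 - 0.1*28.4467 = -1.0668
f(0.5288, -1.0668) = 7*0.5288^2 + 8*(-1.0668)^2 = 11.0612


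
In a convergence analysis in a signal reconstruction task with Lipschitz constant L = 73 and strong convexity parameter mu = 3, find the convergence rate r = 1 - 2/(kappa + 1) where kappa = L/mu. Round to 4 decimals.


Step 1: Compute the condition number.
kappa = L/mu = 73/3 = 24.3333
Step 2: Compute the convergence rate.
r = 1 - 2/(kappa + 1) = 1 - 2*mu/(L + mu) = (L - mu)/(L + mu) = 70/76 = 0.9211


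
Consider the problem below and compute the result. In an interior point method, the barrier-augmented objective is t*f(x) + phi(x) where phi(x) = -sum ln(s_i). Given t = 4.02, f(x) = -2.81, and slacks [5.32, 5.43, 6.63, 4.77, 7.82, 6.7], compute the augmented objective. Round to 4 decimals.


Step 1: Compute log-barrier.
ln values: [1.6715, 1.6919, 1.8916, 1.5623, 2.0567, 1.9021]
phi = -(1.6715 + 1.6919 + 1.8916 + 1.5623 + 2.0567 + 1.9021) = -10.7762
Step 2: Compute augmented objective.
t*f(x) = 4.02*-2.81 = -11.2962
Total = -11.2962 - 10.7762 = -22.0724


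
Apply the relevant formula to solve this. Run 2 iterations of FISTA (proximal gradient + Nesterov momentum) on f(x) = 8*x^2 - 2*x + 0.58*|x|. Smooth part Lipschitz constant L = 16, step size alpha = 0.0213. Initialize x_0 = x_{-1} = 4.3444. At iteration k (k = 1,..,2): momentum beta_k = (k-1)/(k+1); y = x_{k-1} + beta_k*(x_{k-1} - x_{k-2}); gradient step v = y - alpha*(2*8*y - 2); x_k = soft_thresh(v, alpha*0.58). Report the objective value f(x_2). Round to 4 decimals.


FISTA on f(x) = 8*x^2 - 2*x + 0.58*|x|
L = 16, alpha = 0.0213
Iteration 1: beta = 0.0, y = 4.3444 + 0.0*(4.3444 - 4.3444) = 4.3444
  grad(y) = 67.5104, v = y - alpha*grad = 2.9064
  prox(v) = soft_thresh(2.9064, 0.0124) = 2.8941
Iteration 2: beta = 0.3333, y = 2.8941 + 0.3333*(2.8941 - 4.3444) = 2.4106
  grad(y) = 36.5701, v = y - alpha*grad = 1.6317
  prox(v) = soft_thresh(1.6317, 0.0124) = 1.6193
f(x_2) = 8*1.6193^2 - 2*1.6193 + 0.58*|1.6193| = 18.6785


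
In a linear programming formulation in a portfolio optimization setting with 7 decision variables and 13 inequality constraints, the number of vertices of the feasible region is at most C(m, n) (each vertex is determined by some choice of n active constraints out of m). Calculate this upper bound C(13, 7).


Each vertex corresponds to some choice of n active constraints out of m, so the number of vertices is at most C(m, n) = m! / (n!(m-n)!).
m = 13, n = 7
Numerator: 13 * 12 * 11 * 10 * 9 * 8 * 7
Denominator: 7! = 5040
C(13, 7) = 1716


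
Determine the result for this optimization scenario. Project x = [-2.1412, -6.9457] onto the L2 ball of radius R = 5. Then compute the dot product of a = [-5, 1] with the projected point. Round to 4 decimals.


Step 1: Compute ||x|| (intermediates to 6 decimals).
||x|| = sqrt((-2.1412)^2 + (-6.9457)^2) = 7.268252
Step 2: Project.
Since ||x|| > R, scale = R/||x|| = 5/7.268252 = 0.687923, proj(x) = scale * x
proj(x) = [-1.472981, -4.778107]
Step 3: Dot product.
a^T * proj(x) = -5*(-1.472981) + 1*(-4.778107) = 2.5868


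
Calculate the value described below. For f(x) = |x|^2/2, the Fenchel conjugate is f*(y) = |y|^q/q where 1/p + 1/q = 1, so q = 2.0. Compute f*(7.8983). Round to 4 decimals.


The conjugate exponent q satisfies 1/p + 1/q = 1.
p = 2, so q = 2/(2 - 1) = 2.0
|y|^q = 7.8983^2.0 = 62.3831
f*(7.8983) = 62.3831 / 2.0 = 31.1916


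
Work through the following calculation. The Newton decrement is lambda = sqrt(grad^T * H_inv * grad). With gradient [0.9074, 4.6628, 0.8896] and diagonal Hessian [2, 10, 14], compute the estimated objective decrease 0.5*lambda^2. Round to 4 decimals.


Step 1: H is diagonal, so H^(-1) * g = [0.4537, 0.4663, 0.0635].
Step 2: g^T H^(-1) g = sum_i g_i^2 / H_ii
  = (0.9074)^2/2 + (4.6628)^2/10 + (0.8896)^2/14
  = 0.4117 + 2.1742 + 0.0565 = 2.6424
Step 3: Objective decrease = 0.5 * g^T H^(-1) g = 1.3212


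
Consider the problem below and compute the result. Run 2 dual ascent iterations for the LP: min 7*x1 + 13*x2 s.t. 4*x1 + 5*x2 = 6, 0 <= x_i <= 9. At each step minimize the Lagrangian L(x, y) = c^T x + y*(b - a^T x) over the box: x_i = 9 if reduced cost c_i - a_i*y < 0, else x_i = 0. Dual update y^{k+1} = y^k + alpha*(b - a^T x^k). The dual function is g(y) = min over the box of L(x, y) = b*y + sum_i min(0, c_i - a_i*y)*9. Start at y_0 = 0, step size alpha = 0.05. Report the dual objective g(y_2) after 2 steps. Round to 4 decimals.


Dual ascent for LP: min 7*x1 + 13*x2, 4*x1 + 5*x2 = 6, 0 <= x_i <= 9
Step 1: y^k = 0.0, reduced costs: (7.0, 13.0)
  x^k = (0.0, 0.0), subgradient = b - a^T x = 6.0
  y^{k+1} = 0.0 + 0.05*6.0 = 0.3
Step 2: y^k = 0.3, reduced costs: (5.8, 11.5)
  x^k = (0.0, 0.0), subgradient = b - a^T x = 6.0
  y^{k+1} = 0.3 + 0.05*6.0 = 0.6
Dual objective at y_2 = 0.6: reduced costs (4.6, 10.0), box minimizer x = (0.0, 0.0)
g(y_2) = b*y + (c1 - a1*y)*x1 + (c2 - a2*y)*x2 = 6*0.6 + 4.6*0.0 + 10.0*0.0 = 3.6 + 0.0 + 0.0 = 3.6


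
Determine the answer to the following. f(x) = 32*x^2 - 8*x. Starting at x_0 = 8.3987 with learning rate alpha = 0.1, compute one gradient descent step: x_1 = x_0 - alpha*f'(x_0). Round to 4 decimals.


We compute the gradient at x_0 and apply the update.
f'(x) = 64*x - 8
f'(8.3987) = 64*8.3987 - 8 = 529.5168
x_1 = 8.3987 - 0.1*529.5168 = -44.553


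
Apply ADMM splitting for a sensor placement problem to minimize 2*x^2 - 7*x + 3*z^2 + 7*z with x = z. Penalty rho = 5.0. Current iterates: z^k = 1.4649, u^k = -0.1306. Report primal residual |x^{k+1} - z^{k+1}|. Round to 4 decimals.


ADMM iteration with rho = 5.0, z^k = 1.4649, u^k = -0.1306
Step 1: x-update.
Minimize 2*x^2 - 7*x + (5.0/2)*(x - 1.4649 - 0.1306)^2
FOC: (2*2 + 5.0)*x = 7 + 5.0*(1.4649 + 0.1306)
x^{k+1} = 1.6642
Step 2: z-update.
Minimize 3*z^2 + 7*z + (5.0/2)*(1.6642 - z - 0.1306)^2
FOC: (2*3 + 5.0)*z = -7 + 5.0*(1.6642 - 0.1306)
z^{k+1} = 0.0607
Step 3: u-update.
u^{k+1} = -0.1306 + 1.6642 - 0.0607 = 1.4729
Step 4: Primal residual = |1.6642 - 0.0607| = 1.6035


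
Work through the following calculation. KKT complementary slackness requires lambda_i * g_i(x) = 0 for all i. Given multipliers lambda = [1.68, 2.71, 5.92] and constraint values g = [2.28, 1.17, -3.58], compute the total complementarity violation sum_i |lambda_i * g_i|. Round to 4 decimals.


KKT complementary slackness check:
lambda_1 * g_1 = 1.68 * 2.28 = 3.8304
lambda_2 * g_2 = 2.71 * 1.17 = 3.1707
lambda_3 * g_3 = 5.92 * -3.58 = -21.1936
Total violation = 3.8304 + 3.1707 + 21.1936 = 28.1947


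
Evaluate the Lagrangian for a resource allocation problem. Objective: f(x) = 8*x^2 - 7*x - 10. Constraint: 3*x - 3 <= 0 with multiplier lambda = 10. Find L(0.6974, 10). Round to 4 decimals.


Step 1: Evaluate f(x).
f(0.6974) = 8*0.6974^2 - 7*0.6974 - 10 = -10.9909
Step 2: Evaluate g(x).
g(0.6974) = 3*0.6974 - 3 = -0.9078
Step 3: Compute Lagrangian.
L = -10.9909 + 10*-0.9078 = -20.0689


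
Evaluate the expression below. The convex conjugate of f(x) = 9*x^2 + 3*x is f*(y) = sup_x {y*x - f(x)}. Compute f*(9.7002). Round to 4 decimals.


f*(y) = sup_x {y*x - a*x^2 - b*x} = sup_x {(y-b)*x - a*x^2}
FOC: (y - b) - 2a*x = 0 => x* = (y - b)/(2a)
x* = (9.7002 - 3)/(2*9) = 0.3722
f*(9.7002) = (y-b)^2/(4a) = (9.7002 - 3)^2/(4*9)
= 44.8927/36 = 1.247


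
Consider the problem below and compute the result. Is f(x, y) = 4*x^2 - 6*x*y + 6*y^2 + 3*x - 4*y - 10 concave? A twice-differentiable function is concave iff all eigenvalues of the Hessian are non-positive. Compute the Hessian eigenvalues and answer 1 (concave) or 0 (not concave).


The Hessian of f(x,y) = 4*x^2 - 6*x*y + 6*y^2 + 3*x - 4*y - 10 is:
H = [[8, -6], [-6, 12]]
Trace = 8 + 12 = 20
Determinant = 8*12 - (-6)^2 = 60
Discriminant = (20)^2 - 4*60 = 160.0
Eigenvalues: lambda_1 = 3.6754, lambda_2 = 16.3246
The function is not concave.

0


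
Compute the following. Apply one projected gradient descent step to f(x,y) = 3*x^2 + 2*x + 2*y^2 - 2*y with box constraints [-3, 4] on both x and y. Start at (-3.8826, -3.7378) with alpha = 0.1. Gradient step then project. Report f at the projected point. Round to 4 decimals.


Step 1: Compute gradient at (-3.8826, -3.7378).
grad_x = 2*3*-3.8826 + 2 = -21.2956
grad_y = 2*2*-3.7378 - 2 = -16.9512
Step 2: Gradient step.
x_raw = -3.8826 - 0.1*-21.2956 = -1.753
y_raw = -3.7378 - 0.1*-16.9512 = -2.0427
Step 3: Project onto [-3, 4].
x_proj = clip(-1.753) = -1.753
y_proj = clip(-2.0427) = -2.0427
Step 4: Evaluate f.
f(-1.753, -2.0427) = 18.1438


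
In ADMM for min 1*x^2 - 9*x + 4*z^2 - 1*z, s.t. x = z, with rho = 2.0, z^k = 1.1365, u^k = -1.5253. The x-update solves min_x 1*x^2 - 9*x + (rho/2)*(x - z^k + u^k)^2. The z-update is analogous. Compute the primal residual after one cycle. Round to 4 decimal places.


ADMM iteration with rho = 2.0, z^k = 1.1365, u^k = -1.5253
Step 1: x-update.
Minimize 1*x^2 - 9*x + (2.0/2)*(x - 1.1365 - 1.5253)^2
FOC: (2*1 + 2.0)*x = 9 + 2.0*(1.1365 + 1.5253)
x^{k+1} = 3.5809
Step 2: z-update.
Minimize 4*z^2 - 1*z + (2.0/2)*(3.5809 - z - 1.5253)^2
FOC: (2*4 + 2.0)*z = 1 + 2.0*(3.5809 - 1.5253)
z^{k+1} = 0.5111
Step 3: u-update.
u^{k+1} = -1.5253 + 3.5809 - 0.5111 = 1.5445
Step 4: Primal residual = |3.5809 - 0.5111| = 3.0698


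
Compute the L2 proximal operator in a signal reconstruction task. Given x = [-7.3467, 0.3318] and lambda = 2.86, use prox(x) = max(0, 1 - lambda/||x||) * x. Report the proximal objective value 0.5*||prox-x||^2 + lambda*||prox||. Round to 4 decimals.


Step 1: Compute ||x||.
||x|| = 7.3542
Step 2: Compute scaling factor.
scale = max(0, 1 - 2.86/7.3542) = 0.6111
Step 3: prox(x) = [-4.4896, 0.2028]
||prox(x)|| = 4.4942
Step 4: Proximal objective.
0.5*||prox-x||^2 = 4.0898
lambda*||prox|| = 12.8534
Total = 16.9432


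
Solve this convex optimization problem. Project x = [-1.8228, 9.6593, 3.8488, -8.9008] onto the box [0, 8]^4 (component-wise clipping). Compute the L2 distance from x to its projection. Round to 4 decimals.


Project each component onto [0, 8].
clip(-1.8228) = 0.0, clip(9.6593) = 8.0, clip(3.8488) = 3.8488, clip(-8.9008) = 0.0
Projection = [0.0, 8.0, 3.8488, 0.0]
Squared diffs: [3.3226, 2.7533, 0.0, 79.2242]
Distance = sqrt(85.3001) = 9.2358


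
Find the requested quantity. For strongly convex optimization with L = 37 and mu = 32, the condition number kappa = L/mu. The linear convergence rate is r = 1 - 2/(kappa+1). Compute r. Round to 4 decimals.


Step 1: Compute the condition number.
kappa = L/mu = 37/32 = 1.1563
Step 2: Compute the convergence rate.
r = 1 - 2/(kappa + 1) = 1 - 2*mu/(L + mu) = (L - mu)/(L + mu) = 5/69 = 0.0725


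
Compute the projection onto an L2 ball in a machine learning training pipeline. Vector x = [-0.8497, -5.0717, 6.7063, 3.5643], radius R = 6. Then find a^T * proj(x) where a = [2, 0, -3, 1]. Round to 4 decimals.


Step 1: Compute ||x|| (intermediates to 6 decimals).
||x|| = sqrt((-0.8497)^2 + (-5.0717)^2 + 6.7063^2 + 3.5643^2) = 9.17185
Step 2: Project.
Since ||x|| > R, scale = R/||x|| = 6/9.17185 = 0.654176, proj(x) = scale * x
proj(x) = [-0.555853, -3.317784, 4.387101, 2.33168]
Step 3: Dot product.
a^T * proj(x) = 2*(-0.555853) + 0*(-3.317784) - 3*4.387101 + 1*2.33168 = -11.9413


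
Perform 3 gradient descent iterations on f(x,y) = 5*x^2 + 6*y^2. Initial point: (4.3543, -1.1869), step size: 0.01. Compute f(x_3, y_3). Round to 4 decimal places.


Gradient descent on f(x,y) = 5*x^2 + 6*y^2.
Starting point: (4.3543, -1.1869), alpha = 0.01
Step 1: grad_x = 2*5*4.3543 = 43.543, grad_y = 2*6*-1.1869 = -14.2428
  x_1 = 4.3543 - 0.01*43.543 = 3.9189
  y_1 = -1.1869 - 0.01*-14.2428 = -1.0445
Step 2: grad_x = 2*5*3.9189 = 39.1887, grad_y = 2*6*-1.0445 = -12.5337
  x_2 = 3.9189 - 0.01*39.1887 = 3.527
  y_2 = -1.0445 - 0.01*-12.5337 = -0.9191
Step 3: grad_x = 2*5*3.527 = 35.2698, grad_y = 2*6*-0.9191 = -11.0296
  x_3 = 3.527 - 0.01*35.2698 = 3.1743
  y_3 = -0.9191 - 0.01*-11.0296 = -0.8088
f(3.1743, -0.8088) = 5*3.1743^2 + 6*(-0.8088)^2 = 54.3057


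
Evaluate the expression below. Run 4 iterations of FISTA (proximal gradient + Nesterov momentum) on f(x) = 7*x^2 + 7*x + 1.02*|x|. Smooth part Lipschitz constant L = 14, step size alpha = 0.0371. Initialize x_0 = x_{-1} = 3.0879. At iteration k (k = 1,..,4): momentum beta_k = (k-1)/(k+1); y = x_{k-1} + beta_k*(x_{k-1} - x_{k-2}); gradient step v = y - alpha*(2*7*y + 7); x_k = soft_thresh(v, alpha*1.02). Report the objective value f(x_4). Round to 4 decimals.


FISTA on f(x) = 7*x^2 + 7*x + 1.02*|x|
L = 14, alpha = 0.0371
Iteration 1: beta = 0.0, y = 3.0879 + 0.0*(3.0879 - 3.0879) = 3.0879
  grad(y) = 50.2306, v = y - alpha*grad = 1.2243
  prox(v) = soft_thresh(1.2243, 0.0378) = 1.1865
Iteration 2: beta = 0.3333, y = 1.1865 + 0.3333*(1.1865 - 3.0879) = 0.5527
  grad(y) = 14.7379, v = y - alpha*grad = 0.0059
  prox(v) = soft_thresh(0.0059, 0.0378) = 0.0
Iteration 3: beta = 0.5, y = 0.0 + 0.5*(0.0 - 1.1865) = -0.5933
  grad(y) = -1.3055, v = y - alpha*grad = -0.5448
  prox(v) = soft_thresh(-0.5448, 0.0378) = -0.507
Iteration 4: beta = 0.6, y = -0.507 + 0.6*(-0.507 - 0.0) = -0.8112
  grad(y) = -4.3562, v = y - alpha*grad = -0.6495
  prox(v) = soft_thresh(-0.6495, 0.0378) = -0.6117
f(x_4) = 7*(-0.6117)^2 + 7*(-0.6117) + 1.02*|-0.6117| = -1.0387


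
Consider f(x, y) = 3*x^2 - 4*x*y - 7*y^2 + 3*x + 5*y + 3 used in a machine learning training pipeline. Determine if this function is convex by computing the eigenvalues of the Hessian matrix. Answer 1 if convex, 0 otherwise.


The Hessian of f(x,y) = 3*x^2 - 4*x*y - 7*y^2 + 3*x + 5*y + 3 is:
H = [[6, -4], [-4, -14]]
Trace = 6 - 14 = -8
Determinant = 6*-14 - (-4)^2 = -100
Discriminant = (-8)^2 - 4*-100 = 464.0
Eigenvalues: lambda_1 = -14.7703, lambda_2 = 6.7703
The function is not convex.

0


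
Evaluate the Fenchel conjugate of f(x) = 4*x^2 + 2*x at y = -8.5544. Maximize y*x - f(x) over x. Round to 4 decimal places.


f*(y) = sup_x {y*x - a*x^2 - b*x} = sup_x {(y-b)*x - a*x^2}
FOC: (y - b) - 2a*x = 0 => x* = (y - b)/(2a)
x* = (-8.5544 - 2)/(2*4) = -1.3193
f*(-8.5544) = (y-b)^2/(4a) = (-8.5544 - 2)^2/(4*4)
= 111.3954/16 = 6.9622


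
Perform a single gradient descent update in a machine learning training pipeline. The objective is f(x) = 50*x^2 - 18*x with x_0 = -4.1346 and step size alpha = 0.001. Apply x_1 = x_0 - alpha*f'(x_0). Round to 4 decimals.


We compute the gradient at x_0 and apply the update.
f'(x) = 100*x - 18
f'(-4.1346) = 100*-4.1346 - 18 = -431.46
x_1 = -4.1346 - 0.001*-431.46 = -3.7031


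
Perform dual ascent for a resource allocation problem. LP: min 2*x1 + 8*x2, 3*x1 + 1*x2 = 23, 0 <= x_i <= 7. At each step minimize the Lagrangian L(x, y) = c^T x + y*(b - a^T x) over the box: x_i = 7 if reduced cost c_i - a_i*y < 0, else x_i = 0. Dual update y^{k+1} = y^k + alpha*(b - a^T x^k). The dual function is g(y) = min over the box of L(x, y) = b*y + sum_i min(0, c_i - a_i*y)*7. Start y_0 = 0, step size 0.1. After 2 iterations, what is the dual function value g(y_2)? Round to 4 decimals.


Dual ascent for LP: min 2*x1 + 8*x2, 3*x1 + 1*x2 = 23, 0 <= x_i <= 7
Step 1: y^k = 0.0, reduced costs: (2.0, 8.0)
  x^k = (0.0, 0.0), subgradient = b - a^T x = 23.0
  y^{k+1} = 0.0 + 0.1*23.0 = 2.3
Step 2: y^k = 2.3, reduced costs: (-4.9, 5.7)
  x^k = (7.0, 0.0), subgradient = b - a^T x = 2.0
  y^{k+1} = 2.3 + 0.1*2.0 = 2.5
Dual objective at y_2 = 2.5: reduced costs (-5.5, 5.5), box minimizer x = (7.0, 0.0)
g(y_2) = b*y + (c1 - a1*y)*x1 + (c2 - a2*y)*x2 = 23*2.5 + (-5.5)*7.0 + 5.5*0.0 = 57.5 - 38.5 + 0.0 = 19.0


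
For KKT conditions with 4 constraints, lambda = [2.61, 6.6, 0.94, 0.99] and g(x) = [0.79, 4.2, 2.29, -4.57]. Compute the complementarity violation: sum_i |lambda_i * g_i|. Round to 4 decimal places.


KKT complementary slackness check:
lambda_1 * g_1 = 2.61 * 0.79 = 2.0619
lambda_2 * g_2 = 6.6 * 4.2 = 27.72
lambda_3 * g_3 = 0.94 * 2.29 = 2.1526
lambda_4 * g_4 = 0.99 * -4.57 = -4.5243
Total violation = 2.0619 + 27.72 + 2.1526 + 4.5243 = 36.4588


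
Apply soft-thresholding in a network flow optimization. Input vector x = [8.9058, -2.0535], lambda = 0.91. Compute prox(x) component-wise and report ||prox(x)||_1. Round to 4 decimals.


Soft-thresholding with lambda = 0.91:
prox(8.9058) = sign(8.9058)*max(|8.9058| - 0.91, 0) = 7.9958
prox(-2.0535) = sign(-2.0535)*max(|-2.0535| - 0.91, 0) = -1.1435
prox(x) = [7.9958, -1.1435]
||prox(x)||_1 = 7.9958 + 1.1435 = 9.1393


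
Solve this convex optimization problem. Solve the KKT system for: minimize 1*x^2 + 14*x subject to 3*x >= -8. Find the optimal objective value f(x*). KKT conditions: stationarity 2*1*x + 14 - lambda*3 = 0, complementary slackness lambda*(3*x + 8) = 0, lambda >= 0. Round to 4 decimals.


Step 1: Try lambda = 0 (constraint inactive).
x_unc = -14/(2*1) = -7.0
Check: 3*-7.0 = -21.0 < -8 -- violated!
Step 2: Constraint must be active: 3*x = -8
x* = -8/3 = -2.6667 (rounded; the exact value -8/3 is used below)
lambda = (2*1*(-8/3) + 14)/3 = 2.8889
Step 3: Compute optimal value.
f(x*) = 1*(-8/3)^2 + 14*(-8/3) = -30.2222


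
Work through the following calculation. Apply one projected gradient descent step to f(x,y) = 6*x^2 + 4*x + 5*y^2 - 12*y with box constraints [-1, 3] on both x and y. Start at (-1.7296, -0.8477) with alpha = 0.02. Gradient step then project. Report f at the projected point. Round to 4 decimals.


Step 1: Compute gradient at (-1.7296, -0.8477).
grad_x = 2*6*-1.7296 + 4 = -16.7552
grad_y = 2*5*-0.8477 - 12 = -20.477
Step 2: Gradient step.
x_raw = -1.7296 - 0.02*-16.7552 = -1.3945
y_raw = -0.8477 - 0.02*-20.477 = -0.4382
Step 3: Project onto [-1, 3].
x_proj = clip(-1.3945) = -1.0
y_proj = clip(-0.4382) = -0.4382
Step 4: Evaluate f.
f(-1.0, -0.4382) = 8.2178


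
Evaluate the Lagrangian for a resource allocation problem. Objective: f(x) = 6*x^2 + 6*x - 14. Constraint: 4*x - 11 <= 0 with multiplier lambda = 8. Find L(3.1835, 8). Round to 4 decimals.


Step 1: Evaluate f(x).
f(3.1835) = 6*3.1835^2 + 6*3.1835 - 14 = 65.909
Step 2: Evaluate g(x).
g(3.1835) = 4*3.1835 - 11 = 1.734
Step 3: Compute Lagrangian.
L = 65.909 + 8*1.734 = 79.781


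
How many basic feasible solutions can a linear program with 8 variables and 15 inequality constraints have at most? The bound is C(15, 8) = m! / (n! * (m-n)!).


Each vertex corresponds to some choice of n active constraints out of m, so the number of vertices is at most C(m, n) = m! / (n!(m-n)!).
m = 15, n = 8
Numerator: 15 * 14 * 13 * 12 * 11 * 10 * 9 * 8
Denominator: 8! = 40320
C(15, 8) = 6435


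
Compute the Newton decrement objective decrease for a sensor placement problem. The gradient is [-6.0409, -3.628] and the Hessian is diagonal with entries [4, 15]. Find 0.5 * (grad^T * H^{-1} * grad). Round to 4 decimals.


Step 1: H is diagonal, so H^(-1) * g = [-1.5102, -0.2419].
Step 2: g^T H^(-1) g = sum_i g_i^2 / H_ii
  = (-6.0409)^2/4 + (-3.628)^2/15
  = 9.1231 + 0.8775 = 10.0006
Step 3: Objective decrease = 0.5 * g^T H^(-1) g = 5.0003


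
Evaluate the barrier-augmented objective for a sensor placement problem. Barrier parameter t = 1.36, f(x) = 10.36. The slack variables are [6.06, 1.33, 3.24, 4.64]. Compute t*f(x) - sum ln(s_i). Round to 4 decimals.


Step 1: Compute log-barrier.
ln values: [1.8017, 0.2852, 1.1756, 1.5347]
phi = -(1.8017 + 0.2852 + 1.1756 + 1.5347) = -4.7972
Step 2: Compute augmented objective.
t*f(x) = 1.36*10.36 = 14.0896
Total = 14.0896 - 4.7972 = 9.2924


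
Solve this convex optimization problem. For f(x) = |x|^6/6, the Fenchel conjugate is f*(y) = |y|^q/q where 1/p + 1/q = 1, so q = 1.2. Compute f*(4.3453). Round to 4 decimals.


The conjugate exponent q satisfies 1/p + 1/q = 1.
p = 6, so q = 6/(6 - 1) = 1.2
|y|^q = 4.3453^1.2 = 5.8294
f*(4.3453) = 5.8294 / 1.2 = 4.8578


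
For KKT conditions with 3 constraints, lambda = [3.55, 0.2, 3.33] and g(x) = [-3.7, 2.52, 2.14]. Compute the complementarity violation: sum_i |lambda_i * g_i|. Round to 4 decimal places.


KKT complementary slackness check:
lambda_1 * g_1 = 3.55 * -3.7 = -13.135
lambda_2 * g_2 = 0.2 * 2.52 = 0.504
lambda_3 * g_3 = 3.33 * 2.14 = 7.1262
Total violation = 13.135 + 0.504 + 7.1262 = 20.7652


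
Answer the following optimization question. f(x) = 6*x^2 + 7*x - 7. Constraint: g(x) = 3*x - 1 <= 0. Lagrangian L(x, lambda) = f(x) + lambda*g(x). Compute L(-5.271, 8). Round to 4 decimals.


Step 1: Evaluate f(x).
f(-5.271) = 6*(-5.271)^2 + 7*(-5.271) - 7 = 122.8036
Step 2: Evaluate g(x).
g(-5.271) = 3*-5.271 - 1 = -16.813
Step 3: Compute Lagrangian.
L = 122.8036 + 8*-16.813 = -11.7004
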